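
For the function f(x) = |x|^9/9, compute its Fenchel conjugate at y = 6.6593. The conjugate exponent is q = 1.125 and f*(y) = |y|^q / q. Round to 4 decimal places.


The conjugate exponent q satisfies 1/p + 1/q = 1.
p = 9, so q = 9/(9 - 1) = 1.125
|y|^q = 6.6593^1.125 = 8.4403
f*(6.6593) = 8.4403 / 1.125 = 7.5025


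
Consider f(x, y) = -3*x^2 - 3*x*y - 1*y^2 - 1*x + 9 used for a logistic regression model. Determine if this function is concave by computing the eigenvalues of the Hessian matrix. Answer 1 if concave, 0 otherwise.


The Hessian of f(x,y) = -3*x^2 - 3*x*y - 1*y^2 - 1*x + 9 is:
H = [[-6, -3], [-3, -2]]
Trace = -6 - 2 = -8
Determinant = -6*-2 - (-3)^2 = 3
Discriminant = (-8)^2 - 4*3 = 52.0
Eigenvalues: lambda_1 = -7.6056, lambda_2 = -0.3944
The function is concave.

1


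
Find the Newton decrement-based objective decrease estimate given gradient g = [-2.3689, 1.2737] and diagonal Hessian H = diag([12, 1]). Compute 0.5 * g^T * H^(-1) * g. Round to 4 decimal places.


Step 1: H is diagonal, so H^(-1) * g = [-0.1974, 1.2737].
Step 2: g^T H^(-1) g = sum_i g_i^2 / H_ii
  = (-2.3689)^2/12 + (1.2737)^2/1
  = 0.4676 + 1.6223 = 2.09
Step 3: Objective decrease = 0.5 * g^T H^(-1) g = 1.045


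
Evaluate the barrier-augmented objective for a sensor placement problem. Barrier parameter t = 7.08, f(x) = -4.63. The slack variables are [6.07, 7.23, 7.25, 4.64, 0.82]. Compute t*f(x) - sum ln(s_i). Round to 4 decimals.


Step 1: Compute log-barrier.
ln values: [1.8034, 1.9782, 1.981, 1.5347, -0.1985]
phi = -(1.8034 + 1.9782 + 1.981 + 1.5347 - 0.1985) = -7.0989
Step 2: Compute augmented objective.
t*f(x) = 7.08*-4.63 = -32.7804
Total = -32.7804 - 7.0989 = -39.8793


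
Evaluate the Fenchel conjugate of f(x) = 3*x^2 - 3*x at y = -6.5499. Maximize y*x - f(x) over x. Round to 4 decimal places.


f*(y) = sup_x {y*x - a*x^2 - b*x} = sup_x {(y-b)*x - a*x^2}
FOC: (y - b) - 2a*x = 0 => x* = (y - b)/(2a)
x* = (-6.5499 + 3)/(2*3) = -0.5917
f*(-6.5499) = (y-b)^2/(4a) = (-6.5499 + 3)^2/(4*3)
= 12.6018/12 = 1.0501


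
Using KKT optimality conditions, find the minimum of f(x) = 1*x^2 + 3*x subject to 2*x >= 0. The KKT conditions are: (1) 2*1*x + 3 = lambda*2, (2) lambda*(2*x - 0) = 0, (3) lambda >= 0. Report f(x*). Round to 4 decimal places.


Step 1: Try lambda = 0 (constraint inactive).
x_unc = -3/(2*1) = -1.5
Check: 2*-1.5 = -3.0 < 0 -- violated!
Step 2: Constraint must be active: 2*x = 0
x* = 0/2 = 0.0
lambda = (2*1*0.0 + 3)/2 = 1.5
Step 3: Compute optimal value.
f(x*) = 1*0.0^2 + 3*0.0 = 0.0


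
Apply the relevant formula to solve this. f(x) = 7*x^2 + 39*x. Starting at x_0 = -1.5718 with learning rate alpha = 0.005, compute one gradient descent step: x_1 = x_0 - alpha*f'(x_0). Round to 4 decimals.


We compute the gradient at x_0 and apply the update.
f'(x) = 14*x + 39
f'(-1.5718) = 14*-1.5718 + 39 = 16.9948
x_1 = -1.5718 - 0.005*16.9948 = -1.6568


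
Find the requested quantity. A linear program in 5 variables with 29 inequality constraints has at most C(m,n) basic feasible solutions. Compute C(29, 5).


Each vertex corresponds to some choice of n active constraints out of m, so the number of vertices is at most C(m, n) = m! / (n!(m-n)!).
m = 29, n = 5
Numerator: 29 * 28 * 27 * 26 * 25
Denominator: 5! = 120
C(29, 5) = 118755


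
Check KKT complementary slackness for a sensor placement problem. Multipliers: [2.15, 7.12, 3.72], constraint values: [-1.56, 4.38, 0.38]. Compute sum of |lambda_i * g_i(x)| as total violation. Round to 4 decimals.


KKT complementary slackness check:
lambda_1 * g_1 = 2.15 * -1.56 = -3.354
lambda_2 * g_2 = 7.12 * 4.38 = 31.1856
lambda_3 * g_3 = 3.72 * 0.38 = 1.4136
Total violation = 3.354 + 31.1856 + 1.4136 = 35.9532


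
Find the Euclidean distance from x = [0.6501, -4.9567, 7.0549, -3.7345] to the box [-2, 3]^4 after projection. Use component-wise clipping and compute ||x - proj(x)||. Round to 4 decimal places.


Project each component onto [-2, 3].
clip(0.6501) = 0.6501, clip(-4.9567) = -2.0, clip(7.0549) = 3.0, clip(-3.7345) = -2.0
Projection = [0.6501, -2.0, 3.0, -2.0]
Squared diffs: [0.0, 8.7421, 16.4422, 3.0085]
Distance = sqrt(28.1928) = 5.3097


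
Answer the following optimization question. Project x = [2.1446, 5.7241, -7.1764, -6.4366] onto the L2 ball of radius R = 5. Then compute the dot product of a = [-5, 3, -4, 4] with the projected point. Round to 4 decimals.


Step 1: Compute ||x|| (intermediates to 6 decimals).
||x|| = sqrt(2.1446^2 + 5.7241^2 + (-7.1764)^2 + (-6.4366)^2) = 11.414691
Step 2: Project.
Since ||x|| > R, scale = R/||x|| = 5/11.414691 = 0.438032, proj(x) = scale * x
proj(x) = [0.939403, 2.507339, -3.143493, -2.819437]
Step 3: Dot product.
a^T * proj(x) = -5*0.939403 + 3*2.507339 - 4*(-3.143493) + 4*(-2.819437) = 4.1212


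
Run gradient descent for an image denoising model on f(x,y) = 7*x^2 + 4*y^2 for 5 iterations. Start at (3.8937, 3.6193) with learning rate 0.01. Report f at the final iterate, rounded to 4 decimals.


Gradient descent on f(x,y) = 7*x^2 + 4*y^2.
Starting point: (3.8937, 3.6193), alpha = 0.01
Step 1: grad_x = 2*7*3.8937 = 54.5118, grad_y = 2*4*3.6193 = 28.9544
  x_1 = 3.8937 - 0.01*54.5118 = 3.3486
  y_1 = 3.6193 - 0.01*28.9544 = 3.3298
Step 2: grad_x = 2*7*3.3486 = 46.8801, grad_y = 2*4*3.3298 = 26.638
  x_2 = 3.3486 - 0.01*46.8801 = 2.8798
  y_2 = 3.3298 - 0.01*26.638 = 3.0634
Step 3: grad_x = 2*7*2.8798 = 40.3169, grad_y = 2*4*3.0634 = 24.507
  x_3 = 2.8798 - 0.01*40.3169 = 2.4766
  y_3 = 3.0634 - 0.01*24.507 = 2.8183
Step 4: grad_x = 2*7*2.4766 = 34.6726, grad_y = 2*4*2.8183 = 22.5464
  x_4 = 2.4766 - 0.01*34.6726 = 2.1299
  y_4 = 2.8183 - 0.01*22.5464 = 2.5928
Step 5: grad_x = 2*7*2.1299 = 29.8184, grad_y = 2*4*2.5928 = 20.7427
  x_5 = 2.1299 - 0.01*29.8184 = 1.8317
  y_5 = 2.5928 - 0.01*20.7427 = 2.3854
f(1.8317, 2.3854) = 7*1.8317^2 + 4*2.3854^2 = 46.2467


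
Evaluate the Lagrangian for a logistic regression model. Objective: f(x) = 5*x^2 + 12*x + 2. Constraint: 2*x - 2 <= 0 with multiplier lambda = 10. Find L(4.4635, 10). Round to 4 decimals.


Step 1: Evaluate f(x).
f(4.4635) = 5*4.4635^2 + 12*4.4635 + 2 = 155.1762
Step 2: Evaluate g(x).
g(4.4635) = 2*4.4635 - 2 = 6.927
Step 3: Compute Lagrangian.
L = 155.1762 + 10*6.927 = 224.4462


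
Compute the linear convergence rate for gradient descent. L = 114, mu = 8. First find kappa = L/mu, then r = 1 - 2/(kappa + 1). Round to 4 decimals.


Step 1: Compute the condition number.
kappa = L/mu = 114/8 = 14.25
Step 2: Compute the convergence rate.
r = 1 - 2/(kappa + 1) = 1 - 2*mu/(L + mu) = (L - mu)/(L + mu) = 106/122 = 0.8689


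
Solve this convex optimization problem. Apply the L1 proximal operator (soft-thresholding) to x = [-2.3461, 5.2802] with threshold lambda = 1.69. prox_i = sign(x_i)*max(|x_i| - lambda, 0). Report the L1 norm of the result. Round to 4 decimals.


Soft-thresholding with lambda = 1.69:
prox(-2.3461) = sign(-2.3461)*max(|-2.3461| - 1.69, 0) = -0.6561
prox(5.2802) = sign(5.2802)*max(|5.2802| - 1.69, 0) = 3.5902
prox(x) = [-0.6561, 3.5902]
||prox(x)||_1 = 0.6561 + 3.5902 = 4.2463


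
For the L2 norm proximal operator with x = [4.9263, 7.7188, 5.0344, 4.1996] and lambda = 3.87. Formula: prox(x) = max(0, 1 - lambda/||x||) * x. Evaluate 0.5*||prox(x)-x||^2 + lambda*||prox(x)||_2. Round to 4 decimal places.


Step 1: Compute ||x||.
||x|| = 11.2619
Step 2: Compute scaling factor.
scale = max(0, 1 - 3.87/11.2619) = 0.6564
Step 3: prox(x) = [3.2334, 5.0663, 3.3044, 2.7565]
||prox(x)|| = 7.3919
Step 4: Proximal objective.
0.5*||prox-x||^2 = 7.4885
lambda*||prox|| = 28.6067
Total = 36.0951


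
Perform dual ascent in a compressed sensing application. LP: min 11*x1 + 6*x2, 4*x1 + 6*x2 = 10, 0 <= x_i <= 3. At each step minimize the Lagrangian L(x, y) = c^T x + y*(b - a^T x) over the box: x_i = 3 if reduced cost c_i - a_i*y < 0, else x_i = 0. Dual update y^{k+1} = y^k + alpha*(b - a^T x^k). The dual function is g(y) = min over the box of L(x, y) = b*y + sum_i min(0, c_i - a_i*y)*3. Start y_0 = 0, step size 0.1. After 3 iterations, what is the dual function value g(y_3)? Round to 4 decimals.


Dual ascent for LP: min 11*x1 + 6*x2, 4*x1 + 6*x2 = 10, 0 <= x_i <= 3
Step 1: y^k = 0.0, reduced costs: (11.0, 6.0)
  x^k = (0.0, 0.0), subgradient = b - a^T x = 10.0
  y^{k+1} = 0.0 + 0.1*10.0 = 1.0
Step 2: y^k = 1.0, reduced costs: (7.0, 0.0)
  x^k = (0.0, 0.0), subgradient = b - a^T x = 10.0
  y^{k+1} = 1.0 + 0.1*10.0 = 2.0
Step 3: y^k = 2.0, reduced costs: (3.0, -6.0)
  x^k = (0.0, 3.0), subgradient = b - a^T x = -8.0
  y^{k+1} = 2.0 + 0.1*-8.0 = 1.2
Dual objective at y_3 = 1.2: reduced costs (6.2, -1.2), box minimizer x = (0.0, 3.0)
g(y_3) = b*y + (c1 - a1*y)*x1 + (c2 - a2*y)*x2 = 10*1.2 + 6.2*0.0 + (-1.2)*3.0 = 12.0 + 0.0 - 3.6 = 8.4


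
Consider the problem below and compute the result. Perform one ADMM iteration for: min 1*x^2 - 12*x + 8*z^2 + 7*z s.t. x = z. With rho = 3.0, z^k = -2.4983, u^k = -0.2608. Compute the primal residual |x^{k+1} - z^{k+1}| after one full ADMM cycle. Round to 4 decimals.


ADMM iteration with rho = 3.0, z^k = -2.4983, u^k = -0.2608
Step 1: x-update.
Minimize 1*x^2 - 12*x + (3.0/2)*(x + 2.4983 - 0.2608)^2
FOC: (2*1 + 3.0)*x = 12 + 3.0*(-2.4983 + 0.2608)
x^{k+1} = 1.0575
Step 2: z-update.
Minimize 8*z^2 + 7*z + (3.0/2)*(1.0575 - z - 0.2608)^2
FOC: (2*8 + 3.0)*z = -7 + 3.0*(1.0575 - 0.2608)
z^{k+1} = -0.2426
Step 3: u-update.
u^{k+1} = -0.2608 + 1.0575 + 0.2426 = 1.0393
Step 4: Primal residual = |1.0575 + 0.2426| = 1.3001


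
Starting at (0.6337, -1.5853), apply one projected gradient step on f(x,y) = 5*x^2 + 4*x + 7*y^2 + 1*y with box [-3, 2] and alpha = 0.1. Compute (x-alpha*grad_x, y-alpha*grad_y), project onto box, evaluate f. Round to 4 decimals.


Step 1: Compute gradient at (0.6337, -1.5853).
grad_x = 2*5*0.6337 + 4 = 10.337
grad_y = 2*7*-1.5853 + 1 = -21.1942
Step 2: Gradient step.
x_raw = 0.6337 - 0.1*10.337 = -0.4
y_raw = -1.5853 - 0.1*-21.1942 = 0.5341
Step 3: Project onto [-3, 2].
x_proj = clip(-0.4) = -0.4
y_proj = clip(0.5341) = 0.5341
Step 4: Evaluate f.
f(-0.4, 0.5341) = 1.7311


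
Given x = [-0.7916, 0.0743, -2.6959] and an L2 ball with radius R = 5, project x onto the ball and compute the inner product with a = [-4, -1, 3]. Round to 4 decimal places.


Step 1: Compute ||x|| (intermediates to 6 decimals).
||x|| = sqrt((-0.7916)^2 + 0.0743^2 + (-2.6959)^2) = 2.810699
Step 2: Project.
Since ||x|| <= R, proj = x (no scaling needed).
proj(x) = [-0.7916, 0.0743, -2.6959]
Step 3: Dot product.
a^T * proj(x) = -4*(-0.7916) - 1*0.0743 + 3*(-2.6959) = -4.9956


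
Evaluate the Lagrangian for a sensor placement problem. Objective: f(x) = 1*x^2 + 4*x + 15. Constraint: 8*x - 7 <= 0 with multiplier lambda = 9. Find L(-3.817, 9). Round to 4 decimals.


Step 1: Evaluate f(x).
f(-3.817) = 1*(-3.817)^2 + 4*(-3.817) + 15 = 14.3015
Step 2: Evaluate g(x).
g(-3.817) = 8*-3.817 - 7 = -37.536
Step 3: Compute Lagrangian.
L = 14.3015 + 9*-37.536 = -323.5225


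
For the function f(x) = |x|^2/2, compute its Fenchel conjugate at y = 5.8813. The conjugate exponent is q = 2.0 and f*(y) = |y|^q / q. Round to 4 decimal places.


The conjugate exponent q satisfies 1/p + 1/q = 1.
p = 2, so q = 2/(2 - 1) = 2.0
|y|^q = 5.8813^2.0 = 34.5897
f*(5.8813) = 34.5897 / 2.0 = 17.2948


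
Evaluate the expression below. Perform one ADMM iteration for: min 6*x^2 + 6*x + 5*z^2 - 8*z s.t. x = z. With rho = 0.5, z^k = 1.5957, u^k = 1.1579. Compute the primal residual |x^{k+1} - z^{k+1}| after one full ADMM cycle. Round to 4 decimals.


ADMM iteration with rho = 0.5, z^k = 1.5957, u^k = 1.1579
Step 1: x-update.
Minimize 6*x^2 + 6*x + (0.5/2)*(x - 1.5957 + 1.1579)^2
FOC: (2*6 + 0.5)*x = -6 + 0.5*(1.5957 - 1.1579)
x^{k+1} = -0.4625
Step 2: z-update.
Minimize 5*z^2 - 8*z + (0.5/2)*(-0.4625 - z + 1.1579)^2
FOC: (2*5 + 0.5)*z = 8 + 0.5*(-0.4625 + 1.1579)
z^{k+1} = 0.795
Step 3: u-update.
u^{k+1} = 1.1579 - 0.4625 - 0.795 = -0.0996
Step 4: Primal residual = |-0.4625 - 0.795| = 1.2575


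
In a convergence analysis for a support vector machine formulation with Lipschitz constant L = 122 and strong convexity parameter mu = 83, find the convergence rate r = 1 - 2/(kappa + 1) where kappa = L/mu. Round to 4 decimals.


Step 1: Compute the condition number.
kappa = L/mu = 122/83 = 1.4699
Step 2: Compute the convergence rate.
r = 1 - 2/(kappa + 1) = 1 - 2*mu/(L + mu) = (L - mu)/(L + mu) = 39/205 = 0.1902


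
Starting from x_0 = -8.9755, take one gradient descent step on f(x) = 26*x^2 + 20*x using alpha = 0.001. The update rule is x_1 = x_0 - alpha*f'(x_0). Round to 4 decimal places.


We compute the gradient at x_0 and apply the update.
f'(x) = 52*x + 20
f'(-8.9755) = 52*-8.9755 + 20 = -446.726
x_1 = -8.9755 - 0.001*-446.726 = -8.5288


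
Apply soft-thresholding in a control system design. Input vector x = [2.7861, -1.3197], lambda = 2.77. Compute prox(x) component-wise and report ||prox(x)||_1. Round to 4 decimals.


Soft-thresholding with lambda = 2.77:
prox(2.7861) = sign(2.7861)*max(|2.7861| - 2.77, 0) = 0.0161
prox(-1.3197) = sign(-1.3197)*max(|-1.3197| - 2.77, 0) = 0.0
prox(x) = [0.0161, 0.0]
||prox(x)||_1 = 0.0161 + 0.0 = 0.0161


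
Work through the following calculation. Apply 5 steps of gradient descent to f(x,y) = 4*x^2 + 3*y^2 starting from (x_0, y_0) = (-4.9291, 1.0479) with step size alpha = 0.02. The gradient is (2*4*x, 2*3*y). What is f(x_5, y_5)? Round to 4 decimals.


Gradient descent on f(x,y) = 4*x^2 + 3*y^2.
Starting point: (-4.9291, 1.0479), alpha = 0.02
Step 1: grad_x = 2*4*-4.9291 = -39.4328, grad_y = 2*3*1.0479 = 6.2874
  x_1 = -4.9291 - 0.02*-39.4328 = -4.1404
  y_1 = 1.0479 - 0.02*6.2874 = 0.9222
Step 2: grad_x = 2*4*-4.1404 = -33.1236, grad_y = 2*3*0.9222 = 5.5329
  x_2 = -4.1404 - 0.02*-33.1236 = -3.478
  y_2 = 0.9222 - 0.02*5.5329 = 0.8115
Step 3: grad_x = 2*4*-3.478 = -27.8238, grad_y = 2*3*0.8115 = 4.869
  x_3 = -3.478 - 0.02*-27.8238 = -2.9215
  y_3 = 0.8115 - 0.02*4.869 = 0.7141
Step 4: grad_x = 2*4*-2.9215 = -23.372, grad_y = 2*3*0.7141 = 4.2847
  x_4 = -2.9215 - 0.02*-23.372 = -2.4541
  y_4 = 0.7141 - 0.02*4.2847 = 0.6284
Step 5: grad_x = 2*4*-2.4541 = -19.6325, grad_y = 2*3*0.6284 = 3.7705
  x_5 = -2.4541 - 0.02*-19.6325 = -2.0614
  y_5 = 0.6284 - 0.02*3.7705 = 0.553
f(-2.0614, 0.553) = 4*(-2.0614)^2 + 3*0.553^2 = 17.9151


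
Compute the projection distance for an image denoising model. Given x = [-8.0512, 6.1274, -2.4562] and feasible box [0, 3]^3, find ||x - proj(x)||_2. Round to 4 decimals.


Project each component onto [0, 3].
clip(-8.0512) = 0.0, clip(6.1274) = 3.0, clip(-2.4562) = 0.0
Projection = [0.0, 3.0, 0.0]
Squared diffs: [64.8218, 9.7806, 6.0329]
Distance = sqrt(80.6353) = 8.9797


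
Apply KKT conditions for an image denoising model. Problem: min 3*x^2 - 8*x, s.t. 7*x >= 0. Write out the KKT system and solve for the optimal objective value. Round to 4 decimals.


Step 1: Try lambda = 0 (constraint inactive).
Stationarity: 2*3*x - 8 = 0
x* = 8/(2*3) = 4/3 = 1.3333 (rounded; the exact value 4/3 is used below)
Check constraint: 7*1.3333 = 9.3331 >= 0 -- satisfied.
Step 2: Compute optimal value.
f(x*) = 3*(4/3)^2 - 8*(4/3) = -5.3333


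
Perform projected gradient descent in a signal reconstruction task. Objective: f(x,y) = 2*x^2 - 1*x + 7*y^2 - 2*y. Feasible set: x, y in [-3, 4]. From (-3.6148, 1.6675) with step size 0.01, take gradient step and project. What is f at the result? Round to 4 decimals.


Step 1: Compute gradient at (-3.6148, 1.6675).
grad_x = 2*2*-3.6148 - 1 = -15.4592
grad_y = 2*7*1.6675 - 2 = 21.345
Step 2: Gradient step.
x_raw = -3.6148 - 0.01*-15.4592 = -3.4602
y_raw = 1.6675 - 0.01*21.345 = 1.4541
Step 3: Project onto [-3, 4].
x_proj = clip(-3.4602) = -3.0
y_proj = clip(1.4541) = 1.4541
Step 4: Evaluate f.
f(-3.0, 1.4541) = 32.8917


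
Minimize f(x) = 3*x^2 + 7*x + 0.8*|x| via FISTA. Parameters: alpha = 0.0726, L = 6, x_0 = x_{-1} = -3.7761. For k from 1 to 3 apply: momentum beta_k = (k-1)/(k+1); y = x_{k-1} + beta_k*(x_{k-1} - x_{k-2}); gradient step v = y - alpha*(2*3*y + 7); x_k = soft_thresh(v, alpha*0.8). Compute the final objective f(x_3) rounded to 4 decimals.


FISTA on f(x) = 3*x^2 + 7*x + 0.8*|x|
L = 6, alpha = 0.0726
Iteration 1: beta = 0.0, y = -3.7761 + 0.0*(-3.7761 + 3.7761) = -3.7761
  grad(y) = -15.6566, v = y - alpha*grad = -2.6394
  prox(v) = soft_thresh(-2.6394, 0.0581) = -2.5814
Iteration 2: beta = 0.3333, y = -2.5814 + 0.3333*(-2.5814 + 3.7761) = -2.1831
  grad(y) = -6.0986, v = y - alpha*grad = -1.7403
  prox(v) = soft_thresh(-1.7403, 0.0581) = -1.6823
Iteration 3: beta = 0.5, y = -1.6823 + 0.5*(-1.6823 + 2.5814) = -1.2327
  grad(y) = -0.3963, v = y - alpha*grad = -1.2039
  prox(v) = soft_thresh(-1.2039, 0.0581) = -1.1459
f(x_3) = 3*(-1.1459)^2 + 7*(-1.1459) + 0.8*|-1.1459| = -3.1653


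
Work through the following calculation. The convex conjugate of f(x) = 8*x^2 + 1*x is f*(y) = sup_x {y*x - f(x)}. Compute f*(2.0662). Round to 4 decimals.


f*(y) = sup_x {y*x - a*x^2 - b*x} = sup_x {(y-b)*x - a*x^2}
FOC: (y - b) - 2a*x = 0 => x* = (y - b)/(2a)
x* = (2.0662 - 1)/(2*8) = 0.0666
f*(2.0662) = (y-b)^2/(4a) = (2.0662 - 1)^2/(4*8)
= 1.1368/32 = 0.0355


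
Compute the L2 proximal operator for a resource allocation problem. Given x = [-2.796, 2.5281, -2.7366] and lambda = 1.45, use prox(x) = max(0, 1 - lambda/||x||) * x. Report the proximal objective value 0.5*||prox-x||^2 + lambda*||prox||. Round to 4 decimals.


Step 1: Compute ||x||.
||x|| = 4.6581
Step 2: Compute scaling factor.
scale = max(0, 1 - 1.45/4.6581) = 0.6887
Step 3: prox(x) = [-1.9256, 1.7411, -1.8847]
||prox(x)|| = 3.2081
Step 4: Proximal objective.
0.5*||prox-x||^2 = 1.0513
lambda*||prox|| = 4.6517
Total = 5.703


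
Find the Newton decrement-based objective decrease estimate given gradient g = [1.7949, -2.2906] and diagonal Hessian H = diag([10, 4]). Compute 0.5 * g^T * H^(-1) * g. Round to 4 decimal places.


Step 1: H is diagonal, so H^(-1) * g = [0.1795, -0.5727].
Step 2: g^T H^(-1) g = sum_i g_i^2 / H_ii
  = (1.7949)^2/10 + (-2.2906)^2/4
  = 0.3222 + 1.3117 = 1.6339
Step 3: Objective decrease = 0.5 * g^T H^(-1) g = 0.8169


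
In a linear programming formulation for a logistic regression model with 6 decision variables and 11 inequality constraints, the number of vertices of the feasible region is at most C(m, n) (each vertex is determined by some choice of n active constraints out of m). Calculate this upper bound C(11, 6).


Each vertex corresponds to some choice of n active constraints out of m, so the number of vertices is at most C(m, n) = m! / (n!(m-n)!).
m = 11, n = 6
Numerator: 11 * 10 * 9 * 8 * 7 * 6
Denominator: 6! = 720
C(11, 6) = 462


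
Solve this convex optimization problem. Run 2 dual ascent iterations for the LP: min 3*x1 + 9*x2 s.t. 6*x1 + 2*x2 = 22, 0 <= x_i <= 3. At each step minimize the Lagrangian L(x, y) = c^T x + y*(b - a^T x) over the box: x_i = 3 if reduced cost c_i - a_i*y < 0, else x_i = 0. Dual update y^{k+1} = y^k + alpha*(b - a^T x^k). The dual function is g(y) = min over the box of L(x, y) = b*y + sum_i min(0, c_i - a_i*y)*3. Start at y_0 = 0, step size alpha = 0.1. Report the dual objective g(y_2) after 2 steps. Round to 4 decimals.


Dual ascent for LP: min 3*x1 + 9*x2, 6*x1 + 2*x2 = 22, 0 <= x_i <= 3
Step 1: y^k = 0.0, reduced costs: (3.0, 9.0)
  x^k = (0.0, 0.0), subgradient = b - a^T x = 22.0
  y^{k+1} = 0.0 + 0.1*22.0 = 2.2
Step 2: y^k = 2.2, reduced costs: (-10.2, 4.6)
  x^k = (3.0, 0.0), subgradient = b - a^T x = 4.0
  y^{k+1} = 2.2 + 0.1*4.0 = 2.6
Dual objective at y_2 = 2.6: reduced costs (-12.6, 3.8), box minimizer x = (3.0, 0.0)
g(y_2) = b*y + (c1 - a1*y)*x1 + (c2 - a2*y)*x2 = 22*2.6 + (-12.6)*3.0 + 3.8*0.0 = 57.2 - 37.8 + 0.0 = 19.4


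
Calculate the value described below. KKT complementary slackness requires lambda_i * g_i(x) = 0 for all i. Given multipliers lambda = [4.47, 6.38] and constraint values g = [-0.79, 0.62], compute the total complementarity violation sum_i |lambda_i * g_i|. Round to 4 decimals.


KKT complementary slackness check:
lambda_1 * g_1 = 4.47 * -0.79 = -3.5313
lambda_2 * g_2 = 6.38 * 0.62 = 3.9556
Total violation = 3.5313 + 3.9556 = 7.4869


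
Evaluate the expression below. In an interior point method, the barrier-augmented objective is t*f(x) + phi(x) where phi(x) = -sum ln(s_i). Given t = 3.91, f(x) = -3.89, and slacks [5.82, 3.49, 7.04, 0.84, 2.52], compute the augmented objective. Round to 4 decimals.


Step 1: Compute log-barrier.
ln values: [1.7613, 1.2499, 1.9516, -0.1744, 0.9243]
phi = -(1.7613 + 1.2499 + 1.9516 - 0.1744 + 0.9243) = -5.7127
Step 2: Compute augmented objective.
t*f(x) = 3.91*-3.89 = -15.2099
Total = -15.2099 - 5.7127 = -20.9226


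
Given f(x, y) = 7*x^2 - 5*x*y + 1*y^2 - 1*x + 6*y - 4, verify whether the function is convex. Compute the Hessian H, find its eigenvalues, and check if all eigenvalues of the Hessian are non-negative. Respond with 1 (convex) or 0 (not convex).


The Hessian of f(x,y) = 7*x^2 - 5*x*y + 1*y^2 - 1*x + 6*y - 4 is:
H = [[14, -5], [-5, 2]]
Trace = 14 + 2 = 16
Determinant = 14*2 - (-5)^2 = 3
Discriminant = (16)^2 - 4*3 = 244.0
Eigenvalues: lambda_1 = 0.1898, lambda_2 = 15.8102
The function is convex.

1


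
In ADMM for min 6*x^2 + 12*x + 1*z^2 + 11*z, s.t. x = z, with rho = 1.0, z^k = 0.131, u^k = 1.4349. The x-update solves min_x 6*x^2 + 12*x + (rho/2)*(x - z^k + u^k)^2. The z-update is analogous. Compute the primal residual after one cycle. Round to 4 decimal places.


ADMM iteration with rho = 1.0, z^k = 0.131, u^k = 1.4349
Step 1: x-update.
Minimize 6*x^2 + 12*x + (1.0/2)*(x - 0.131 + 1.4349)^2
FOC: (2*6 + 1.0)*x = -12 + 1.0*(0.131 - 1.4349)
x^{k+1} = -1.0234
Step 2: z-update.
Minimize 1*z^2 + 11*z + (1.0/2)*(-1.0234 - z + 1.4349)^2
FOC: (2*1 + 1.0)*z = -11 + 1.0*(-1.0234 + 1.4349)
z^{k+1} = -3.5295
Step 3: u-update.
u^{k+1} = 1.4349 - 1.0234 + 3.5295 = 3.941
Step 4: Primal residual = |-1.0234 + 3.5295| = 2.5061


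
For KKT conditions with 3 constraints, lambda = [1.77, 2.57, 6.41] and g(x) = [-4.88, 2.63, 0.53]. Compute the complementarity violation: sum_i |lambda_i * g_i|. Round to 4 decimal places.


KKT complementary slackness check:
lambda_1 * g_1 = 1.77 * -4.88 = -8.6376
lambda_2 * g_2 = 2.57 * 2.63 = 6.7591
lambda_3 * g_3 = 6.41 * 0.53 = 3.3973
Total violation = 8.6376 + 6.7591 + 3.3973 = 18.794


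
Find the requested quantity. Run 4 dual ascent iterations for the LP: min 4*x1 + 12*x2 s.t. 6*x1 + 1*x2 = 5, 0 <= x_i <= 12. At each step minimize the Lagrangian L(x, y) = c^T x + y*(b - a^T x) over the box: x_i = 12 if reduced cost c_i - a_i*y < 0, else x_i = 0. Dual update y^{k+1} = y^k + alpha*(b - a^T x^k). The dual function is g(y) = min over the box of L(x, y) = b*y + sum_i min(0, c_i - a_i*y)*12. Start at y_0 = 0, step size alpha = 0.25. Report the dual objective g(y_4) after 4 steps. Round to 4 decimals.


Dual ascent for LP: min 4*x1 + 12*x2, 6*x1 + 1*x2 = 5, 0 <= x_i <= 12
Step 1: y^k = 0.0, reduced costs: (4.0, 12.0)
  x^k = (0.0, 0.0), subgradient = b - a^T x = 5.0
  y^{k+1} = 0.0 + 0.25*5.0 = 1.25
Step 2: y^k = 1.25, reduced costs: (-3.5, 10.75)
  x^k = (12.0, 0.0), subgradient = b - a^T x = -67.0
  y^{k+1} = 1.25 + 0.25*-67.0 = -15.5
Step 3: y^k = -15.5, reduced costs: (97.0, 27.5)
  x^k = (0.0, 0.0), subgradient = b - a^T x = 5.0
  y^{k+1} = -15.5 + 0.25*5.0 = -14.25
Step 4: y^k = -14.25, reduced costs: (89.5, 26.25)
  x^k = (0.0, 0.0), subgradient = b - a^T x = 5.0
  y^{k+1} = -14.25 + 0.25*5.0 = -13.0
Dual objective at y_4 = -13.0: reduced costs (82.0, 25.0), box minimizer x = (0.0, 0.0)
g(y_4) = b*y + (c1 - a1*y)*x1 + (c2 - a2*y)*x2 = 5*(-13.0) + 82.0*0.0 + 25.0*0.0 = -65.0 + 0.0 + 0.0 = -65.0


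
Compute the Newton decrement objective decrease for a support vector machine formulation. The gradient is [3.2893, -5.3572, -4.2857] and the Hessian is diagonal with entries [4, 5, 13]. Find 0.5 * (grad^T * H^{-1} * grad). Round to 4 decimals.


Step 1: H is diagonal, so H^(-1) * g = [0.8223, -1.0714, -0.3297].
Step 2: g^T H^(-1) g = sum_i g_i^2 / H_ii
  = (3.2893)^2/4 + (-5.3572)^2/5 + (-4.2857)^2/13
  = 2.7049 + 5.7399 + 1.4129 = 9.8577
Step 3: Objective decrease = 0.5 * g^T H^(-1) g = 4.9288


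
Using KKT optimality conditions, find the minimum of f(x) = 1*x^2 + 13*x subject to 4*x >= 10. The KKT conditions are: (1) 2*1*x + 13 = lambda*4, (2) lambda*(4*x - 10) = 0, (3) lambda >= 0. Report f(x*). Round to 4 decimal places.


Step 1: Try lambda = 0 (constraint inactive).
x_unc = -13/(2*1) = -6.5
Check: 4*-6.5 = -26.0 < 10 -- violated!
Step 2: Constraint must be active: 4*x = 10
x* = 10/4 = 2.5
lambda = (2*1*2.5 + 13)/4 = 4.5
Step 3: Compute optimal value.
f(x*) = 1*2.5^2 + 13*2.5 = 38.75


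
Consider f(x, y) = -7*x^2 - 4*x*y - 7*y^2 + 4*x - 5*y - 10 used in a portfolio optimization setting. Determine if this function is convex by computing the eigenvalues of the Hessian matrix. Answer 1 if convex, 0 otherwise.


The Hessian of f(x,y) = -7*x^2 - 4*x*y - 7*y^2 + 4*x - 5*y - 10 is:
H = [[-14, -4], [-4, -14]]
Trace = -14 - 14 = -28
Determinant = -14*-14 - (-4)^2 = 180
Discriminant = (-28)^2 - 4*180 = 64.0
Eigenvalues: lambda_1 = -18.0, lambda_2 = -10.0
The function is not convex.

0


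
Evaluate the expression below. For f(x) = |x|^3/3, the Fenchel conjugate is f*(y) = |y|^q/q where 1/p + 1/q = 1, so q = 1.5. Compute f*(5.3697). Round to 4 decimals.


The conjugate exponent q satisfies 1/p + 1/q = 1.
p = 3, so q = 3/(3 - 1) = 1.5
|y|^q = 5.3697^1.5 = 12.443
f*(5.3697) = 12.443 / 1.5 = 8.2953


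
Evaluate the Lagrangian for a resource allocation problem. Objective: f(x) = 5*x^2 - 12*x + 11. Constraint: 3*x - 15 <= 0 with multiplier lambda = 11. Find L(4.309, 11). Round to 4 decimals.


Step 1: Evaluate f(x).
f(4.309) = 5*4.309^2 - 12*4.309 + 11 = 52.1294
Step 2: Evaluate g(x).
g(4.309) = 3*4.309 - 15 = -2.073
Step 3: Compute Lagrangian.
L = 52.1294 + 11*-2.073 = 29.3264


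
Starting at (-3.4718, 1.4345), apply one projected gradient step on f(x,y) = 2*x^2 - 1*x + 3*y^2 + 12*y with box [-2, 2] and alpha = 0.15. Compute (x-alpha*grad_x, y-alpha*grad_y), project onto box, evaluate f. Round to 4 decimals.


Step 1: Compute gradient at (-3.4718, 1.4345).
grad_x = 2*2*-3.4718 - 1 = -14.8872
grad_y = 2*3*1.4345 + 12 = 20.607
Step 2: Gradient step.
x_raw = -3.4718 - 0.15*-14.8872 = -1.2387
y_raw = 1.4345 - 0.15*20.607 = -1.6566
Step 3: Project onto [-2, 2].
x_proj = clip(-1.2387) = -1.2387
y_proj = clip(-1.6566) = -1.6566
Step 4: Evaluate f.
f(-1.2387, -1.6566) = -7.3386


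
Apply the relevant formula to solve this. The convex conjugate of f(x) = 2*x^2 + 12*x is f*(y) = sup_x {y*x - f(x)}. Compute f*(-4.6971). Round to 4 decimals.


f*(y) = sup_x {y*x - a*x^2 - b*x} = sup_x {(y-b)*x - a*x^2}
FOC: (y - b) - 2a*x = 0 => x* = (y - b)/(2a)
x* = (-4.6971 - 12)/(2*2) = -4.1743
f*(-4.6971) = (y-b)^2/(4a) = (-4.6971 - 12)^2/(4*2)
= 278.7931/8 = 34.8491


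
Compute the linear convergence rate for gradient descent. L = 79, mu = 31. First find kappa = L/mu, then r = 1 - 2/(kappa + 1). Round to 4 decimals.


Step 1: Compute the condition number.
kappa = L/mu = 79/31 = 2.5484
Step 2: Compute the convergence rate.
r = 1 - 2/(kappa + 1) = 1 - 2*mu/(L + mu) = (L - mu)/(L + mu) = 48/110 = 0.4364


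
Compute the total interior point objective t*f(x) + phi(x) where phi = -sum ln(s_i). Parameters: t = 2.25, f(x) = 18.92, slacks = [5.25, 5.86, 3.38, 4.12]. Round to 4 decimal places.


Step 1: Compute log-barrier.
ln values: [1.6582, 1.7681, 1.2179, 1.4159]
phi = -(1.6582 + 1.7681 + 1.2179 + 1.4159) = -6.0601
Step 2: Compute augmented objective.
t*f(x) = 2.25*18.92 = 42.57
Total = 42.57 - 6.0601 = 36.5099


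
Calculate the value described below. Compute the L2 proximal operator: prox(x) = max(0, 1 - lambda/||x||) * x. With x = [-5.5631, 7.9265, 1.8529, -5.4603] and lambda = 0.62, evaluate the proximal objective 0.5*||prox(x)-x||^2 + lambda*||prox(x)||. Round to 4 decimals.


Step 1: Compute ||x||.
||x|| = 11.2706
Step 2: Compute scaling factor.
scale = max(0, 1 - 0.62/11.2706) = 0.945
Step 3: prox(x) = [-5.2571, 7.4905, 1.751, -5.1599]
||prox(x)|| = 10.6506
Step 4: Proximal objective.
0.5*||prox-x||^2 = 0.1922
lambda*||prox|| = 6.6034
Total = 6.7955


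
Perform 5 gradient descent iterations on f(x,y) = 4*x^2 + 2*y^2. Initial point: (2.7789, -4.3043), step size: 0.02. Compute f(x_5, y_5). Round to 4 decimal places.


Gradient descent on f(x,y) = 4*x^2 + 2*y^2.
Starting point: (2.7789, -4.3043), alpha = 0.02
Step 1: grad_x = 2*4*2.7789 = 22.2312, grad_y = 2*2*-4.3043 = -17.2172
  x_1 = 2.7789 - 0.02*22.2312 = 2.3343
  y_1 = -4.3043 - 0.02*-17.2172 = -3.96
Step 2: grad_x = 2*4*2.3343 = 18.6742, grad_y = 2*2*-3.96 = -15.8398
  x_2 = 2.3343 - 0.02*18.6742 = 1.9608
  y_2 = -3.96 - 0.02*-15.8398 = -3.6432
Step 3: grad_x = 2*4*1.9608 = 15.6863, grad_y = 2*2*-3.6432 = -14.5726
  x_3 = 1.9608 - 0.02*15.6863 = 1.6471
  y_3 = -3.6432 - 0.02*-14.5726 = -3.3517
Step 4: grad_x = 2*4*1.6471 = 13.1765, grad_y = 2*2*-3.3517 = -13.4068
  x_4 = 1.6471 - 0.02*13.1765 = 1.3835
  y_4 = -3.3517 - 0.02*-13.4068 = -3.0836
Step 5: grad_x = 2*4*1.3835 = 11.0683, grad_y = 2*2*-3.0836 = -12.3343
  x_5 = 1.3835 - 0.02*11.0683 = 1.1622
  y_5 = -3.0836 - 0.02*-12.3343 = -2.8369
f(1.1622, -2.8369) = 4*1.1622^2 + 2*(-2.8369)^2 = 21.4984


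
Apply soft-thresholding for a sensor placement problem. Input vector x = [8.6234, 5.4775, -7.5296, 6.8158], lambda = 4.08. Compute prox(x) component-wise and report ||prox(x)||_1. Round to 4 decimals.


Soft-thresholding with lambda = 4.08:
prox(8.6234) = sign(8.6234)*max(|8.6234| - 4.08, 0) = 4.5434
prox(5.4775) = sign(5.4775)*max(|5.4775| - 4.08, 0) = 1.3975
prox(-7.5296) = sign(-7.5296)*max(|-7.5296| - 4.08, 0) = -3.4496
prox(6.8158) = sign(6.8158)*max(|6.8158| - 4.08, 0) = 2.7358
prox(x) = [4.5434, 1.3975, -3.4496, 2.7358]
||prox(x)||_1 = 4.5434 + 1.3975 + 3.4496 + 2.7358 = 12.1263


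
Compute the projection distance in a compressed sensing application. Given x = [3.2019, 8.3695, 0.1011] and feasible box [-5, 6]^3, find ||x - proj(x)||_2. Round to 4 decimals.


Project each component onto [-5, 6].
clip(3.2019) = 3.2019, clip(8.3695) = 6.0, clip(0.1011) = 0.1011
Projection = [3.2019, 6.0, 0.1011]
Squared diffs: [0.0, 5.6145, 0.0]
Distance = sqrt(5.6145) = 2.3695


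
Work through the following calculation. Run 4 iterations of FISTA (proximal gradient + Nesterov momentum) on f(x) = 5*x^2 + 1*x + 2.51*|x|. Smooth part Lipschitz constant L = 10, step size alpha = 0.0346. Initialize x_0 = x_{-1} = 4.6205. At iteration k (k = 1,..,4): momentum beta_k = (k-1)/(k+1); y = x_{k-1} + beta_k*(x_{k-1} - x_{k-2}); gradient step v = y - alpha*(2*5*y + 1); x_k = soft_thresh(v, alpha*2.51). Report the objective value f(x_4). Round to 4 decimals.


FISTA on f(x) = 5*x^2 + 1*x + 2.51*|x|
L = 10, alpha = 0.0346
Iteration 1: beta = 0.0, y = 4.6205 + 0.0*(4.6205 - 4.6205) = 4.6205
  grad(y) = 47.205, v = y - alpha*grad = 2.9872
  prox(v) = soft_thresh(2.9872, 0.0868) = 2.9004
Iteration 2: beta = 0.3333, y = 2.9004 + 0.3333*(2.9004 - 4.6205) = 2.327
  grad(y) = 24.2698, v = y - alpha*grad = 1.4872
  prox(v) = soft_thresh(1.4872, 0.0868) = 1.4004
Iteration 3: beta = 0.5, y = 1.4004 + 0.5*(1.4004 - 2.9004) = 0.6504
  grad(y) = 7.5042, v = y - alpha*grad = 0.3908
  prox(v) = soft_thresh(0.3908, 0.0868) = 0.3039
Iteration 4: beta = 0.6, y = 0.3039 + 0.6*(0.3039 - 1.4004) = -0.354
  grad(y) = -2.5395, v = y - alpha*grad = -0.2661
  prox(v) = soft_thresh(-0.2661, 0.0868) = -0.1792
f(x_4) = 5*(-0.1792)^2 + 1*(-0.1792) + 2.51*|-0.1792| = 0.4313


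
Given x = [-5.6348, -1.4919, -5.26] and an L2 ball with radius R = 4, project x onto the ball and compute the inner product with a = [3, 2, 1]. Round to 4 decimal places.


Step 1: Compute ||x|| (intermediates to 6 decimals).
||x|| = sqrt((-5.6348)^2 + (-1.4919)^2 + (-5.26)^2) = 7.851391
Step 2: Project.
Since ||x|| > R, scale = R/||x|| = 4/7.851391 = 0.509464, proj(x) = scale * x
proj(x) = [-2.870728, -0.760069, -2.679781]
Step 3: Dot product.
a^T * proj(x) = 3*(-2.870728) + 2*(-0.760069) + 1*(-2.679781) = -12.8121


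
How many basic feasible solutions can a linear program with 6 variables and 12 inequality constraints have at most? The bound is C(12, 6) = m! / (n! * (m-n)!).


Each vertex corresponds to some choice of n active constraints out of m, so the number of vertices is at most C(m, n) = m! / (n!(m-n)!).
m = 12, n = 6
Numerator: 12 * 11 * 10 * 9 * 8 * 7
Denominator: 6! = 720
C(12, 6) = 924


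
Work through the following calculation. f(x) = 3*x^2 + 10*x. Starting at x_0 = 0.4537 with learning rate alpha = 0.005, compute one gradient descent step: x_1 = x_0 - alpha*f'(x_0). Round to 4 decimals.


We compute the gradient at x_0 and apply the update.
f'(x) = 6*x + 10
f'(0.4537) = 6*0.4537 + 10 = 12.7222
x_1 = 0.4537 - 0.005*12.7222 = 0.3901


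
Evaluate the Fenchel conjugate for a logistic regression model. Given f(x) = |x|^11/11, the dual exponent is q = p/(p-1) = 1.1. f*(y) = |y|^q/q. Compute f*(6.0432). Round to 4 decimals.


The conjugate exponent q satisfies 1/p + 1/q = 1.
p = 11, so q = 11/(11 - 1) = 1.1
|y|^q = 6.0432^1.1 = 7.2343
f*(6.0432) = 7.2343 / 1.1 = 6.5766


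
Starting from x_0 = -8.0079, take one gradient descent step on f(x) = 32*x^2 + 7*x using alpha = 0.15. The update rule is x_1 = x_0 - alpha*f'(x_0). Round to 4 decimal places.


We compute the gradient at x_0 and apply the update.
f'(x) = 64*x + 7
f'(-8.0079) = 64*-8.0079 + 7 = -505.5056
x_1 = -8.0079 - 0.15*-505.5056 = 67.8179


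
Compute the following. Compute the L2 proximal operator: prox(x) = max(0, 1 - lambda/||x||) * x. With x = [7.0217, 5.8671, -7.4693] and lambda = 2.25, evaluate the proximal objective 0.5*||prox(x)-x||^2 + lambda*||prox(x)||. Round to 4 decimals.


Step 1: Compute ||x||.
||x|| = 11.8118
Step 2: Compute scaling factor.
scale = max(0, 1 - 2.25/11.8118) = 0.8095
Step 3: prox(x) = [5.6841, 4.7495, -6.0465]
||prox(x)|| = 9.5618
Step 4: Proximal objective.
0.5*||prox-x||^2 = 2.5313
lambda*||prox|| = 21.5141
Total = 24.0452


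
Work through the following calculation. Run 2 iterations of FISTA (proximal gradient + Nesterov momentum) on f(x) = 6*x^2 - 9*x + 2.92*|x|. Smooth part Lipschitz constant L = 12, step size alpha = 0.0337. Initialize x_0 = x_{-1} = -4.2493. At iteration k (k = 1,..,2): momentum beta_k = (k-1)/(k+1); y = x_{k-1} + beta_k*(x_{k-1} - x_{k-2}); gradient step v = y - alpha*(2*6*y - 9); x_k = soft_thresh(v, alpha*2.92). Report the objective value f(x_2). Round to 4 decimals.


FISTA on f(x) = 6*x^2 - 9*x + 2.92*|x|
L = 12, alpha = 0.0337
Iteration 1: beta = 0.0, y = -4.2493 + 0.0*(-4.2493 + 4.2493) = -4.2493
  grad(y) = -59.9916, v = y - alpha*grad = -2.2276
  prox(v) = soft_thresh(-2.2276, 0.0984) = -2.1292
Iteration 2: beta = 0.3333, y = -2.1292 + 0.3333*(-2.1292 + 4.2493) = -1.4225
  grad(y) = -26.0697, v = y - alpha*grad = -0.5439
  prox(v) = soft_thresh(-0.5439, 0.0984) = -0.4455
f(x_2) = 6*(-0.4455)^2 - 9*(-0.4455) + 2.92*|-0.4455| = 6.5015


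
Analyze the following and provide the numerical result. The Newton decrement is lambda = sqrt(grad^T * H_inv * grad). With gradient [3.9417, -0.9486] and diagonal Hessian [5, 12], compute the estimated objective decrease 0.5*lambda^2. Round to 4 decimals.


Step 1: H is diagonal, so H^(-1) * g = [0.7883, -0.0791].
Step 2: g^T H^(-1) g = sum_i g_i^2 / H_ii
  = (3.9417)^2/5 + (-0.9486)^2/12
  = 3.1074 + 0.075 = 3.1824
Step 3: Objective decrease = 0.5 * g^T H^(-1) g = 1.5912


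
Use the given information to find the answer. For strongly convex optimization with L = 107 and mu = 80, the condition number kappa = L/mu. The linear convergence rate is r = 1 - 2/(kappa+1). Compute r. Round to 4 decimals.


Step 1: Compute the condition number.
kappa = L/mu = 107/80 = 1.3375
Step 2: Compute the convergence rate.
r = 1 - 2/(kappa + 1) = 1 - 2*mu/(L + mu) = (L - mu)/(L + mu) = 27/187 = 0.1444


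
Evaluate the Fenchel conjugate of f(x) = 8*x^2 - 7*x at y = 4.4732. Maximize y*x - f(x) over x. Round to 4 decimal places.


f*(y) = sup_x {y*x - a*x^2 - b*x} = sup_x {(y-b)*x - a*x^2}
FOC: (y - b) - 2a*x = 0 => x* = (y - b)/(2a)
x* = (4.4732 + 7)/(2*8) = 0.7171
f*(4.4732) = (y-b)^2/(4a) = (4.4732 + 7)^2/(4*8)
= 131.6343/32 = 4.1136


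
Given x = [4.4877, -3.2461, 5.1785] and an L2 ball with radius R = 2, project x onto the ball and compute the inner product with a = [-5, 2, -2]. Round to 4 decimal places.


Step 1: Compute ||x|| (intermediates to 6 decimals).
||x|| = sqrt(4.4877^2 + (-3.2461)^2 + 5.1785^2) = 7.582445
Step 2: Project.
Since ||x|| > R, scale = R/||x|| = 2/7.582445 = 0.263767, proj(x) = scale * x
proj(x) = [1.183707, -0.856214, 1.365917]
Step 3: Dot product.
a^T * proj(x) = -5*1.183707 + 2*(-0.856214) - 2*1.365917 = -10.3628


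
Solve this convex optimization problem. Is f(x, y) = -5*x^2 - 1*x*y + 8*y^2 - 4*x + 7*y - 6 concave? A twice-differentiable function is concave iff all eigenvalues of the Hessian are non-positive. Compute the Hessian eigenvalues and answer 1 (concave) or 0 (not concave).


The Hessian of f(x,y) = -5*x^2 - 1*x*y + 8*y^2 - 4*x + 7*y - 6 is:
H = [[-10, -1], [-1, 16]]
Trace = -10 + 16 = 6
Determinant = -10*16 - (-1)^2 = -161
Discriminant = (6)^2 - 4*-161 = 680.0
Eigenvalues: lambda_1 = -10.0384, lambda_2 = 16.0384
The function is not concave.

0


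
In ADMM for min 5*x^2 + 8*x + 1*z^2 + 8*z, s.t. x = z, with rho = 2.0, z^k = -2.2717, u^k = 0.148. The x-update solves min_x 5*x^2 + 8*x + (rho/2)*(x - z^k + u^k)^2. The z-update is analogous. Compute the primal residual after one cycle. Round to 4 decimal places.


ADMM iteration with rho = 2.0, z^k = -2.2717, u^k = 0.148
Step 1: x-update.
Minimize 5*x^2 + 8*x + (2.0/2)*(x + 2.2717 + 0.148)^2
FOC: (2*5 + 2.0)*x = -8 + 2.0*(-2.2717 - 0.148)
x^{k+1} = -1.07
Step 2: z-update.
Minimize 1*z^2 + 8*z + (2.0/2)*(-1.07 - z + 0.148)^2
FOC: (2*1 + 2.0)*z = -8 + 2.0*(-1.07 + 0.148)
z^{k+1} = -2.461
Step 3: u-update.
u^{k+1} = 0.148 - 1.07 + 2.461 = 1.539
Step 4: Primal residual = |-1.07 + 2.461| = 1.391


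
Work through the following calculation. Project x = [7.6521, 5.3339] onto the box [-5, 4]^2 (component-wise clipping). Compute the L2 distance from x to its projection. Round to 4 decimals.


Project each component onto [-5, 4].
clip(7.6521) = 4.0, clip(5.3339) = 4.0
Projection = [4.0, 4.0]
Squared diffs: [13.3378, 1.7793]
Distance = sqrt(15.1171) = 3.8881


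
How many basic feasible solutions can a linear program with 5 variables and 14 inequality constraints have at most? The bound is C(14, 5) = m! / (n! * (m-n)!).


Each vertex corresponds to some choice of n active constraints out of m, so the number of vertices is at most C(m, n) = m! / (n!(m-n)!).
m = 14, n = 5
Numerator: 14 * 13 * 12 * 11 * 10
Denominator: 5! = 120
C(14, 5) = 2002


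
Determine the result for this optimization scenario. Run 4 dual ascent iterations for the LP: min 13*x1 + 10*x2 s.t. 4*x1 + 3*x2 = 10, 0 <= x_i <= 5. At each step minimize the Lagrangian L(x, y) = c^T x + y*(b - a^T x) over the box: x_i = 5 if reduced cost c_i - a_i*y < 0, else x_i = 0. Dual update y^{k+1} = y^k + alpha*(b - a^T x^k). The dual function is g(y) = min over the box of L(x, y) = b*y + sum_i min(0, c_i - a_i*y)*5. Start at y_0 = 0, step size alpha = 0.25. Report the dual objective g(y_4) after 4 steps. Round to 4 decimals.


Dual ascent for LP: min 13*x1 + 10*x2, 4*x1 + 3*x2 = 10, 0 <= x_i <= 5
Step 1: y^k = 0.0, reduced costs: (13.0, 10.0)
  x^k = (0.0, 0.0), subgradient = b - a^T x = 10.0
  y^{k+1} = 0.0 + 0.25*10.0 = 2.5
Step 2: y^k = 2.5, reduced costs: (3.0, 2.5)
  x^k = (0.0, 0.0), subgradient = b - a^T x = 10.0
  y^{k+1} = 2.5 + 0.25*10.0 = 5.0
Step 3: y^k = 5.0, reduced costs: (-7.0, -5.0)
  x^k = (5.0, 5.0), subgradient = b - a^T x = -25.0
  y^{k+1} = 5.0 + 0.25*-25.0 = -1.25
Step 4: y^k = -1.25, reduced costs: (18.0, 13.75)
  x^k = (0.0, 0.0), subgradient = b - a^T x = 10.0
  y^{k+1} = -1.25 + 0.25*10.0 = 1.25
Dual objective at y_4 = 1.25: reduced costs (8.0, 6.25), box minimizer x = (0.0, 0.0)
g(y_4) = b*y + (c1 - a1*y)*x1 + (c2 - a2*y)*x2 = 10*1.25 + 8.0*0.0 + 6.25*0.0 = 12.5 + 0.0 + 0.0 = 12.5


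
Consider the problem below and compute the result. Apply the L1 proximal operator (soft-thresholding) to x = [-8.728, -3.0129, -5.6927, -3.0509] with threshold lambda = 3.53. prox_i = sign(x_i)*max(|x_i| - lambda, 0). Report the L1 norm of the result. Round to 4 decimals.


Soft-thresholding with lambda = 3.53:
prox(-8.728) = sign(-8.728)*max(|-8.728| - 3.53, 0) = -5.198
prox(-3.0129) = sign(-3.0129)*max(|-3.0129| - 3.53, 0) = 0.0
prox(-5.6927) = sign(-5.6927)*max(|-5.6927| - 3.53, 0) = -2.1627
prox(-3.0509) = sign(-3.0509)*max(|-3.0509| - 3.53, 0) = 0.0
prox(x) = [-5.198, 0.0, -2.1627, 0.0]
||prox(x)||_1 = 5.198 + 0.0 + 2.1627 + 0.0 = 7.3607
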